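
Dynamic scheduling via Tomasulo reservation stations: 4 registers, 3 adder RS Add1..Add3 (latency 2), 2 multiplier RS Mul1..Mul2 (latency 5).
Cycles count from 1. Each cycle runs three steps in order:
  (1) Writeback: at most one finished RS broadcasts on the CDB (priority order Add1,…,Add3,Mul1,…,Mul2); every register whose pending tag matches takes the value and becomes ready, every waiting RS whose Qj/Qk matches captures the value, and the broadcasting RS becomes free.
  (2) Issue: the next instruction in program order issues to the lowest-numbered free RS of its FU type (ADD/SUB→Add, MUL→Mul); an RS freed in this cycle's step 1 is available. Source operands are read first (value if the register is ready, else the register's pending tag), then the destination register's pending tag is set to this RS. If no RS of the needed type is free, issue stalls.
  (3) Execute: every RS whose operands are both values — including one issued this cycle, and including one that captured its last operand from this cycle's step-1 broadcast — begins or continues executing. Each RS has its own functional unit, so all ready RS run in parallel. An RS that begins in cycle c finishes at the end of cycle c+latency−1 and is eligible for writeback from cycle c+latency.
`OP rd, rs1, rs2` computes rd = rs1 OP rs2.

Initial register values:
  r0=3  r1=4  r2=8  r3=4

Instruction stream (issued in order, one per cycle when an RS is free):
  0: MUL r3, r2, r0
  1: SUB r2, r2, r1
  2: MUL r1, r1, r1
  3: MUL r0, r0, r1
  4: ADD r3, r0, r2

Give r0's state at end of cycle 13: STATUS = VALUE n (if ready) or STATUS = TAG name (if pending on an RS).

c1: issue MUL r3<-Mul1 | r0:3,r1:4,r2:8,r3:Mul1
c2: issue SUB r2<-Add1 | r0:3,r1:4,r2:Add1,r3:Mul1
c3: issue MUL r1<-Mul2 | r0:3,r1:Mul2,r2:Add1,r3:Mul1
c4: CDB Add1=4; stall | r0:3,r1:Mul2,r2:4,r3:Mul1
c5: stall | r0:3,r1:Mul2,r2:4,r3:Mul1
c6: CDB Mul1=24; issue MUL r0<-Mul1 | r0:Mul1,r1:Mul2,r2:4,r3:24
c7: issue ADD r3<-Add1 | r0:Mul1,r1:Mul2,r2:4,r3:Add1
c8: CDB Mul2=16 | r0:Mul1,r1:16,r2:4,r3:Add1
c9: - | r0:Mul1,r1:16,r2:4,r3:Add1
c10: - | r0:Mul1,r1:16,r2:4,r3:Add1
c11: - | r0:Mul1,r1:16,r2:4,r3:Add1
c12: - | r0:Mul1,r1:16,r2:4,r3:Add1
c13: CDB Mul1=48 | r0:48,r1:16,r2:4,r3:Add1

STATUS = VALUE 48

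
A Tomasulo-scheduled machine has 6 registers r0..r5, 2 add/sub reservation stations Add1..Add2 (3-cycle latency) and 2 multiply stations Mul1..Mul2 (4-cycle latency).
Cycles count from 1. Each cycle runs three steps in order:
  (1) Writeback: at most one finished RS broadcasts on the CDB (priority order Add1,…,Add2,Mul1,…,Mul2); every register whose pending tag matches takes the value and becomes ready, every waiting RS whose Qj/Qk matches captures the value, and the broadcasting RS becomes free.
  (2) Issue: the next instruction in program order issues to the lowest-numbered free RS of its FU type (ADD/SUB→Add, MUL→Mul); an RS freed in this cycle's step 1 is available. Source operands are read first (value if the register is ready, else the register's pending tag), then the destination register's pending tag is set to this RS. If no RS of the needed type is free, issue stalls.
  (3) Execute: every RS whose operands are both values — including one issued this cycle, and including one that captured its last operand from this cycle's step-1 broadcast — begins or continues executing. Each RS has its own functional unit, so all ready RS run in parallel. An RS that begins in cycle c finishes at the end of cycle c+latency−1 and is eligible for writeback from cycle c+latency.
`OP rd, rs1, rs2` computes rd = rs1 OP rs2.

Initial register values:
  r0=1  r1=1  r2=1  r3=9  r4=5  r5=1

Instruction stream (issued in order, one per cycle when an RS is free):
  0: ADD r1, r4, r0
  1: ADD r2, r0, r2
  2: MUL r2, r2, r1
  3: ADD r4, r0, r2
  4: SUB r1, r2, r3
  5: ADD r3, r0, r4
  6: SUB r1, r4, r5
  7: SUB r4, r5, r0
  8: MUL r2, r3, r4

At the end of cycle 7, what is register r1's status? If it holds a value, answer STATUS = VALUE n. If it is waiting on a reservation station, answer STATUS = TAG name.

cycle 1: issue ADD r1<-Add1 // r0:1,r1:Add1,r2:1,r3:9,r4:5,r5:1
cycle 2: issue ADD r2<-Add2 // r0:1,r1:Add1,r2:Add2,r3:9,r4:5,r5:1
cycle 3: issue MUL r2<-Mul1 // r0:1,r1:Add1,r2:Mul1,r3:9,r4:5,r5:1
cycle 4: CDB Add1=6; issue ADD r4<-Add1 // r0:1,r1:6,r2:Mul1,r3:9,r4:Add1,r5:1
cycle 5: CDB Add2=2; issue SUB r1<-Add2 // r0:1,r1:Add2,r2:Mul1,r3:9,r4:Add1,r5:1
cycle 6: stall // r0:1,r1:Add2,r2:Mul1,r3:9,r4:Add1,r5:1
cycle 7: stall // r0:1,r1:Add2,r2:Mul1,r3:9,r4:Add1,r5:1

STATUS = TAG Add2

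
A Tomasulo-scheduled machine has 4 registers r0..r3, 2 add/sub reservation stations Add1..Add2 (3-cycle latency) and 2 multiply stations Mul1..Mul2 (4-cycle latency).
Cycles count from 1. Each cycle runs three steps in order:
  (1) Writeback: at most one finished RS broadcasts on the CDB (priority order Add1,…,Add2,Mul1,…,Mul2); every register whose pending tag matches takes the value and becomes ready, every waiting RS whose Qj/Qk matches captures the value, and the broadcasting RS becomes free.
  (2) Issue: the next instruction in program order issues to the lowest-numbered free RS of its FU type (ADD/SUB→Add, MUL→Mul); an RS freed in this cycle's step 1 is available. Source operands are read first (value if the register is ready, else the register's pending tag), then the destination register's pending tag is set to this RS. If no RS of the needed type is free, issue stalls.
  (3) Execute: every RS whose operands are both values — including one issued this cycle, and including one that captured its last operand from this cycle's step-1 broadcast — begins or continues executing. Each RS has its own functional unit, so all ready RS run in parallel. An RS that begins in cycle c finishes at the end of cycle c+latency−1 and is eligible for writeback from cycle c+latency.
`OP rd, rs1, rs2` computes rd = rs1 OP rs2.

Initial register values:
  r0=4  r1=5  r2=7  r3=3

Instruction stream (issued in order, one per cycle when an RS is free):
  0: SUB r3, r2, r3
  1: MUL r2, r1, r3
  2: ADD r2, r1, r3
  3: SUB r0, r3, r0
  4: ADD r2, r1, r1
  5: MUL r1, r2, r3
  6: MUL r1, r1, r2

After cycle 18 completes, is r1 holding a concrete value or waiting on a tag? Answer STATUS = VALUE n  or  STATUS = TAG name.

cycle 1: issue SUB r3<-Add1 // r0:4,r1:5,r2:7,r3:Add1
cycle 2: issue MUL r2<-Mul1 // r0:4,r1:5,r2:Mul1,r3:Add1
cycle 3: issue ADD r2<-Add2 // r0:4,r1:5,r2:Add2,r3:Add1
cycle 4: CDB Add1=4; issue SUB r0<-Add1 // r0:Add1,r1:5,r2:Add2,r3:4
cycle 5: stall // r0:Add1,r1:5,r2:Add2,r3:4
cycle 6: stall // r0:Add1,r1:5,r2:Add2,r3:4
cycle 7: CDB Add1=0; issue ADD r2<-Add1 // r0:0,r1:5,r2:Add1,r3:4
cycle 8: CDB Add2=9; issue MUL r1<-Mul2 // r0:0,r1:Mul2,r2:Add1,r3:4
cycle 9: CDB Mul1=20; issue MUL r1<-Mul1 // r0:0,r1:Mul1,r2:Add1,r3:4
cycle 10: CDB Add1=10 // r0:0,r1:Mul1,r2:10,r3:4
cycle 11: - // r0:0,r1:Mul1,r2:10,r3:4
cycle 12: - // r0:0,r1:Mul1,r2:10,r3:4
cycle 13: - // r0:0,r1:Mul1,r2:10,r3:4
cycle 14: CDB Mul2=40 // r0:0,r1:Mul1,r2:10,r3:4
cycle 15: - // r0:0,r1:Mul1,r2:10,r3:4
cycle 16: - // r0:0,r1:Mul1,r2:10,r3:4
cycle 17: - // r0:0,r1:Mul1,r2:10,r3:4
cycle 18: CDB Mul1=400 // r0:0,r1:400,r2:10,r3:4

STATUS = VALUE 400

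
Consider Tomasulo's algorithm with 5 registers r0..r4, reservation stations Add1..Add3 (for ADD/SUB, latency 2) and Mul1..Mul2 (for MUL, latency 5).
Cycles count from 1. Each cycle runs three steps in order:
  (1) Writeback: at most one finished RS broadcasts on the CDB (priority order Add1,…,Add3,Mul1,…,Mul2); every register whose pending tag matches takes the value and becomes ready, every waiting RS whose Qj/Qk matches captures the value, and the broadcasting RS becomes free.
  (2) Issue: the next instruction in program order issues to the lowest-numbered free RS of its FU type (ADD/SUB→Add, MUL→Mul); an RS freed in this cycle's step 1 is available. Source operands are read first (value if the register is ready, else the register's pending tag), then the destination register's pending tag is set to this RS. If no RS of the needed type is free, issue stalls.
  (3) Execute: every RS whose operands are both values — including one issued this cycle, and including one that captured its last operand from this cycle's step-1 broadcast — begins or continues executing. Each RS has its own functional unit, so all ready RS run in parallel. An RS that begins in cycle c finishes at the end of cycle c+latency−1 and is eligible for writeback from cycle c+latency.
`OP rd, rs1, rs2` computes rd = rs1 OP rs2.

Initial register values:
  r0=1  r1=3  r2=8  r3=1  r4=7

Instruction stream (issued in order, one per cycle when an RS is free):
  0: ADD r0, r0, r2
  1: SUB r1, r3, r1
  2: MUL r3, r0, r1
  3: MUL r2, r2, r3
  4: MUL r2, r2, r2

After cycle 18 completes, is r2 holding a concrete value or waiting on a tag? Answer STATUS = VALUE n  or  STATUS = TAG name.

STATUS = TAG Mul1

  c1: issue ADD r0<-Add1  regs: r0:Add1,r1:3,r2:8,r3:1,r4:7
  c2: issue SUB r1<-Add2  regs: r0:Add1,r1:Add2,r2:8,r3:1,r4:7
  c3: CDB Add1=9; issue MUL r3<-Mul1  regs: r0:9,r1:Add2,r2:8,r3:Mul1,r4:7
  c4: CDB Add2=-2; issue MUL r2<-Mul2  regs: r0:9,r1:-2,r2:Mul2,r3:Mul1,r4:7
  c5: stall  regs: r0:9,r1:-2,r2:Mul2,r3:Mul1,r4:7
  c6: stall  regs: r0:9,r1:-2,r2:Mul2,r3:Mul1,r4:7
  c7: stall  regs: r0:9,r1:-2,r2:Mul2,r3:Mul1,r4:7
  c8: stall  regs: r0:9,r1:-2,r2:Mul2,r3:Mul1,r4:7
  c9: CDB Mul1=-18; issue MUL r2<-Mul1  regs: r0:9,r1:-2,r2:Mul1,r3:-18,r4:7
  c10: -  regs: r0:9,r1:-2,r2:Mul1,r3:-18,r4:7
  c11: -  regs: r0:9,r1:-2,r2:Mul1,r3:-18,r4:7
  c12: -  regs: r0:9,r1:-2,r2:Mul1,r3:-18,r4:7
  c13: -  regs: r0:9,r1:-2,r2:Mul1,r3:-18,r4:7
  c14: CDB Mul2=-144  regs: r0:9,r1:-2,r2:Mul1,r3:-18,r4:7
  c15: -  regs: r0:9,r1:-2,r2:Mul1,r3:-18,r4:7
  c16: -  regs: r0:9,r1:-2,r2:Mul1,r3:-18,r4:7
  c17: -  regs: r0:9,r1:-2,r2:Mul1,r3:-18,r4:7
  c18: -  regs: r0:9,r1:-2,r2:Mul1,r3:-18,r4:7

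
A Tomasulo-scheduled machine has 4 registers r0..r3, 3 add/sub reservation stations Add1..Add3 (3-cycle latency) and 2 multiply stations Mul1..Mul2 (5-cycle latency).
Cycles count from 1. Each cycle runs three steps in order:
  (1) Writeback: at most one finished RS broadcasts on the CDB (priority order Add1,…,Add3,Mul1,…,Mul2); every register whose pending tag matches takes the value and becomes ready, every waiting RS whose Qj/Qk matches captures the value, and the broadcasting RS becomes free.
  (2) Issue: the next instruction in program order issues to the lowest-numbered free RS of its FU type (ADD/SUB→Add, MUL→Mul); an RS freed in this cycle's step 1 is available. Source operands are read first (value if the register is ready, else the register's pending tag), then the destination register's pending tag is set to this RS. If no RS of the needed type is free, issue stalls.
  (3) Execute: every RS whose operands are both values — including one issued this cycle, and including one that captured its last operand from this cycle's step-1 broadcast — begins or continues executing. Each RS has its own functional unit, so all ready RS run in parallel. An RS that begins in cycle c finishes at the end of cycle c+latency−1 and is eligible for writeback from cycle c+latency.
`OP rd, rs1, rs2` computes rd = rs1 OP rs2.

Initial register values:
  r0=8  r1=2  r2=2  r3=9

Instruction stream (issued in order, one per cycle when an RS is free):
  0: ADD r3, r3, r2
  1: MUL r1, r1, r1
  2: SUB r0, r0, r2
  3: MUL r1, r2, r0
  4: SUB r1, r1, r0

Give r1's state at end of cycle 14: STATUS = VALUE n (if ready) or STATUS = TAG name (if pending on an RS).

  c1: issue ADD r3<-Add1  regs: r0:8,r1:2,r2:2,r3:Add1
  c2: issue MUL r1<-Mul1  regs: r0:8,r1:Mul1,r2:2,r3:Add1
  c3: issue SUB r0<-Add2  regs: r0:Add2,r1:Mul1,r2:2,r3:Add1
  c4: CDB Add1=11; issue MUL r1<-Mul2  regs: r0:Add2,r1:Mul2,r2:2,r3:11
  c5: issue SUB r1<-Add1  regs: r0:Add2,r1:Add1,r2:2,r3:11
  c6: CDB Add2=6  regs: r0:6,r1:Add1,r2:2,r3:11
  c7: CDB Mul1=4  regs: r0:6,r1:Add1,r2:2,r3:11
  c8: -  regs: r0:6,r1:Add1,r2:2,r3:11
  c9: -  regs: r0:6,r1:Add1,r2:2,r3:11
  c10: -  regs: r0:6,r1:Add1,r2:2,r3:11
  c11: CDB Mul2=12  regs: r0:6,r1:Add1,r2:2,r3:11
  c12: -  regs: r0:6,r1:Add1,r2:2,r3:11
  c13: -  regs: r0:6,r1:Add1,r2:2,r3:11
  c14: CDB Add1=6  regs: r0:6,r1:6,r2:2,r3:11

STATUS = VALUE 6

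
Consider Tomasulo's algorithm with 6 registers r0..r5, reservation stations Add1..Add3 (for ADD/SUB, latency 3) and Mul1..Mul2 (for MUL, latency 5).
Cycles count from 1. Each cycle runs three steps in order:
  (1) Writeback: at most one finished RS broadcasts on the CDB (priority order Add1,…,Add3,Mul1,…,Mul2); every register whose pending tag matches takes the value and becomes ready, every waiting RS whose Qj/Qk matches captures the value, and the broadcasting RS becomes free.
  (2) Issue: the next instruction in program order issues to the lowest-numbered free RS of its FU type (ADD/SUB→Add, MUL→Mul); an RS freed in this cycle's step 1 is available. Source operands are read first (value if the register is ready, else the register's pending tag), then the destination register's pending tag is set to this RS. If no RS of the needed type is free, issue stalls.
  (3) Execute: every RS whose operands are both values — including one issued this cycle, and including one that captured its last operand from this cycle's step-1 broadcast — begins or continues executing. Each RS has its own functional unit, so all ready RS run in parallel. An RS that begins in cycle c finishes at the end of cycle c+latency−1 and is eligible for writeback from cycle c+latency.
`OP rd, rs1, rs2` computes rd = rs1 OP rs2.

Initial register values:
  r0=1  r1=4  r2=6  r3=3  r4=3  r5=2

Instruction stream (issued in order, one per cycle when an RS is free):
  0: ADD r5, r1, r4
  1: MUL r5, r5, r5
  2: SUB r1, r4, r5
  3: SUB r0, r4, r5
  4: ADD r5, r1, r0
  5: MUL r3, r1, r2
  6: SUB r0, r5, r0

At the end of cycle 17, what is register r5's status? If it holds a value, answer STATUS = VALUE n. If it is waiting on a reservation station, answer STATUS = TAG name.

STATUS = VALUE -92

c1: issue ADD r5<-Add1 | r0:1,r1:4,r2:6,r3:3,r4:3,r5:Add1
c2: issue MUL r5<-Mul1 | r0:1,r1:4,r2:6,r3:3,r4:3,r5:Mul1
c3: issue SUB r1<-Add2 | r0:1,r1:Add2,r2:6,r3:3,r4:3,r5:Mul1
c4: CDB Add1=7; issue SUB r0<-Add1 | r0:Add1,r1:Add2,r2:6,r3:3,r4:3,r5:Mul1
c5: issue ADD r5<-Add3 | r0:Add1,r1:Add2,r2:6,r3:3,r4:3,r5:Add3
c6: issue MUL r3<-Mul2 | r0:Add1,r1:Add2,r2:6,r3:Mul2,r4:3,r5:Add3
c7: stall | r0:Add1,r1:Add2,r2:6,r3:Mul2,r4:3,r5:Add3
c8: stall | r0:Add1,r1:Add2,r2:6,r3:Mul2,r4:3,r5:Add3
c9: CDB Mul1=49; stall | r0:Add1,r1:Add2,r2:6,r3:Mul2,r4:3,r5:Add3
c10: stall | r0:Add1,r1:Add2,r2:6,r3:Mul2,r4:3,r5:Add3
c11: stall | r0:Add1,r1:Add2,r2:6,r3:Mul2,r4:3,r5:Add3
c12: CDB Add1=-46; issue SUB r0<-Add1 | r0:Add1,r1:Add2,r2:6,r3:Mul2,r4:3,r5:Add3
c13: CDB Add2=-46 | r0:Add1,r1:-46,r2:6,r3:Mul2,r4:3,r5:Add3
c14: - | r0:Add1,r1:-46,r2:6,r3:Mul2,r4:3,r5:Add3
c15: - | r0:Add1,r1:-46,r2:6,r3:Mul2,r4:3,r5:Add3
c16: CDB Add3=-92 | r0:Add1,r1:-46,r2:6,r3:Mul2,r4:3,r5:-92
c17: - | r0:Add1,r1:-46,r2:6,r3:Mul2,r4:3,r5:-92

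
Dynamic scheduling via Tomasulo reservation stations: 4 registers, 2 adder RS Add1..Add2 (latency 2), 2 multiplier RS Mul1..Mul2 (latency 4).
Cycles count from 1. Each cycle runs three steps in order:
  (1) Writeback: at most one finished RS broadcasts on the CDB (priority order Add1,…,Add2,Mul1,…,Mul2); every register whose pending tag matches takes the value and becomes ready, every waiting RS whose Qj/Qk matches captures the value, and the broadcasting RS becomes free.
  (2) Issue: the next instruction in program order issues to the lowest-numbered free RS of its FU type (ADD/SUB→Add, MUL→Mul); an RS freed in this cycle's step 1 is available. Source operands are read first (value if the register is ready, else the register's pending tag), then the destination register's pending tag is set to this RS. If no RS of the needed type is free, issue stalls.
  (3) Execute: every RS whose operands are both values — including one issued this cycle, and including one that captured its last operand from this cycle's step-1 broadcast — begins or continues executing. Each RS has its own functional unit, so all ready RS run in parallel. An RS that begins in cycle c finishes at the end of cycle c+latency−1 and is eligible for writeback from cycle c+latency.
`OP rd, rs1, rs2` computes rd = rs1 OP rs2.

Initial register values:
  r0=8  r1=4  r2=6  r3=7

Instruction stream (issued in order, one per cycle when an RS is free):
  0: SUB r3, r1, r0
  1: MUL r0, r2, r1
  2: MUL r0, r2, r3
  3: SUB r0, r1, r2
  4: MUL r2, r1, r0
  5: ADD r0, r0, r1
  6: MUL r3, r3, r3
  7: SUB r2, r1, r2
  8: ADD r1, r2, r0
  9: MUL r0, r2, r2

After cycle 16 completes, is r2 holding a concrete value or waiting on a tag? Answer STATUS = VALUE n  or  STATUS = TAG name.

STATUS = VALUE 12

c1: issue SUB r3<-Add1 | r0:8,r1:4,r2:6,r3:Add1
c2: issue MUL r0<-Mul1 | r0:Mul1,r1:4,r2:6,r3:Add1
c3: CDB Add1=-4; issue MUL r0<-Mul2 | r0:Mul2,r1:4,r2:6,r3:-4
c4: issue SUB r0<-Add1 | r0:Add1,r1:4,r2:6,r3:-4
c5: stall | r0:Add1,r1:4,r2:6,r3:-4
c6: CDB Add1=-2; stall | r0:-2,r1:4,r2:6,r3:-4
c7: CDB Mul1=24; issue MUL r2<-Mul1 | r0:-2,r1:4,r2:Mul1,r3:-4
c8: CDB Mul2=-24; issue ADD r0<-Add1 | r0:Add1,r1:4,r2:Mul1,r3:-4
c9: issue MUL r3<-Mul2 | r0:Add1,r1:4,r2:Mul1,r3:Mul2
c10: CDB Add1=2; issue SUB r2<-Add1 | r0:2,r1:4,r2:Add1,r3:Mul2
c11: CDB Mul1=-8; issue ADD r1<-Add2 | r0:2,r1:Add2,r2:Add1,r3:Mul2
c12: issue MUL r0<-Mul1 | r0:Mul1,r1:Add2,r2:Add1,r3:Mul2
c13: CDB Add1=12 | r0:Mul1,r1:Add2,r2:12,r3:Mul2
c14: CDB Mul2=16 | r0:Mul1,r1:Add2,r2:12,r3:16
c15: CDB Add2=14 | r0:Mul1,r1:14,r2:12,r3:16
c16: - | r0:Mul1,r1:14,r2:12,r3:16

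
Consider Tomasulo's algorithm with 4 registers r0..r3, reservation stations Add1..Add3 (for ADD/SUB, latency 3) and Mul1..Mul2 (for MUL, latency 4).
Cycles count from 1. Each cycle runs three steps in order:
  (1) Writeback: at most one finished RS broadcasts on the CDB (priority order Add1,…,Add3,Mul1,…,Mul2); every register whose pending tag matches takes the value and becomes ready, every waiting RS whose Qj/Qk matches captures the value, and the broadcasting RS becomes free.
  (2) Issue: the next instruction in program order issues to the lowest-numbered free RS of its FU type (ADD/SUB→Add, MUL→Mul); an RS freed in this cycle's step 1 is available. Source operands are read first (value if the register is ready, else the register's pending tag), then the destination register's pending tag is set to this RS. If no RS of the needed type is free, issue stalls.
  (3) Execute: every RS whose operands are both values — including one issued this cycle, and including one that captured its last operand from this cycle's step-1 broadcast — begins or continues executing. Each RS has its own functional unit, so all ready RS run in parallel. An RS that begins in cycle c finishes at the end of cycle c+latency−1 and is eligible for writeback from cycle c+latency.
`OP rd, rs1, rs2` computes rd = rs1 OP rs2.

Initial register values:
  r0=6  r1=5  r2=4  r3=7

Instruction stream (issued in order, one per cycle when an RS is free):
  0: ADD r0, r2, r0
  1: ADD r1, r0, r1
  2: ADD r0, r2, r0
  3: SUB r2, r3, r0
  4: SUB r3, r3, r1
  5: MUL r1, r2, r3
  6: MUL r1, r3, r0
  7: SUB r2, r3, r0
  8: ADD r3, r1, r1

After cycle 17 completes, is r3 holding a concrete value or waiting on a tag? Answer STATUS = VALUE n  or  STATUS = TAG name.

  c1: issue ADD r0<-Add1  regs: r0:Add1,r1:5,r2:4,r3:7
  c2: issue ADD r1<-Add2  regs: r0:Add1,r1:Add2,r2:4,r3:7
  c3: issue ADD r0<-Add3  regs: r0:Add3,r1:Add2,r2:4,r3:7
  c4: CDB Add1=10; issue SUB r2<-Add1  regs: r0:Add3,r1:Add2,r2:Add1,r3:7
  c5: stall  regs: r0:Add3,r1:Add2,r2:Add1,r3:7
  c6: stall  regs: r0:Add3,r1:Add2,r2:Add1,r3:7
  c7: CDB Add2=15; issue SUB r3<-Add2  regs: r0:Add3,r1:15,r2:Add1,r3:Add2
  c8: CDB Add3=14; issue MUL r1<-Mul1  regs: r0:14,r1:Mul1,r2:Add1,r3:Add2
  c9: issue MUL r1<-Mul2  regs: r0:14,r1:Mul2,r2:Add1,r3:Add2
  c10: CDB Add2=-8; issue SUB r2<-Add2  regs: r0:14,r1:Mul2,r2:Add2,r3:-8
  c11: CDB Add1=-7; issue ADD r3<-Add1  regs: r0:14,r1:Mul2,r2:Add2,r3:Add1
  c12: -  regs: r0:14,r1:Mul2,r2:Add2,r3:Add1
  c13: CDB Add2=-22  regs: r0:14,r1:Mul2,r2:-22,r3:Add1
  c14: CDB Mul2=-112  regs: r0:14,r1:-112,r2:-22,r3:Add1
  c15: CDB Mul1=56  regs: r0:14,r1:-112,r2:-22,r3:Add1
  c16: -  regs: r0:14,r1:-112,r2:-22,r3:Add1
  c17: CDB Add1=-224  regs: r0:14,r1:-112,r2:-22,r3:-224

STATUS = VALUE -224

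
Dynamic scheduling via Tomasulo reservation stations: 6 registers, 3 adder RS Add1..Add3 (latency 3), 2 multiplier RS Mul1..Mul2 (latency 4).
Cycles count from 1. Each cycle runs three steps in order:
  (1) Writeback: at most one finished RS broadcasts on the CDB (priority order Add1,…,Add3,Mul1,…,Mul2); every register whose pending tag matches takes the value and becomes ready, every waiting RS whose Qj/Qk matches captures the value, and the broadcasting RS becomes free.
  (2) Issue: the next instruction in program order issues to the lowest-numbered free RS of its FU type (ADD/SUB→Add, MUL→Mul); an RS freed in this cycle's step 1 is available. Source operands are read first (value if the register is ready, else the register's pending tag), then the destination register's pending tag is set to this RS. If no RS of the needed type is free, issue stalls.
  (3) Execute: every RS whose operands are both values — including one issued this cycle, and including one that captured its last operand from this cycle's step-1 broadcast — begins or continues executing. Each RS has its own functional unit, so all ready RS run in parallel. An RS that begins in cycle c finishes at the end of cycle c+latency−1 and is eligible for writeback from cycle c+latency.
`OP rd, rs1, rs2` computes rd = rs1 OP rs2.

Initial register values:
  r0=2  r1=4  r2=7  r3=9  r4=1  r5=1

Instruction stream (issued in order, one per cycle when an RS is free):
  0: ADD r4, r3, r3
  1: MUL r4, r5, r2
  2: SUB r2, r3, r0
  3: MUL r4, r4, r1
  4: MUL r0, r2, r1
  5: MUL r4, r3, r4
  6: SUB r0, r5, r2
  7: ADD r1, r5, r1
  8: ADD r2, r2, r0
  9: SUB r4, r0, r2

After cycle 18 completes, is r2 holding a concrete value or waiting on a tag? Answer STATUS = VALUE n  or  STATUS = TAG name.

cycle 1: issue ADD r4<-Add1 // r0:2,r1:4,r2:7,r3:9,r4:Add1,r5:1
cycle 2: issue MUL r4<-Mul1 // r0:2,r1:4,r2:7,r3:9,r4:Mul1,r5:1
cycle 3: issue SUB r2<-Add2 // r0:2,r1:4,r2:Add2,r3:9,r4:Mul1,r5:1
cycle 4: CDB Add1=18; issue MUL r4<-Mul2 // r0:2,r1:4,r2:Add2,r3:9,r4:Mul2,r5:1
cycle 5: stall // r0:2,r1:4,r2:Add2,r3:9,r4:Mul2,r5:1
cycle 6: CDB Add2=7; stall // r0:2,r1:4,r2:7,r3:9,r4:Mul2,r5:1
cycle 7: CDB Mul1=7; issue MUL r0<-Mul1 // r0:Mul1,r1:4,r2:7,r3:9,r4:Mul2,r5:1
cycle 8: stall // r0:Mul1,r1:4,r2:7,r3:9,r4:Mul2,r5:1
cycle 9: stall // r0:Mul1,r1:4,r2:7,r3:9,r4:Mul2,r5:1
cycle 10: stall // r0:Mul1,r1:4,r2:7,r3:9,r4:Mul2,r5:1
cycle 11: CDB Mul1=28; issue MUL r4<-Mul1 // r0:28,r1:4,r2:7,r3:9,r4:Mul1,r5:1
cycle 12: CDB Mul2=28; issue SUB r0<-Add1 // r0:Add1,r1:4,r2:7,r3:9,r4:Mul1,r5:1
cycle 13: issue ADD r1<-Add2 // r0:Add1,r1:Add2,r2:7,r3:9,r4:Mul1,r5:1
cycle 14: issue ADD r2<-Add3 // r0:Add1,r1:Add2,r2:Add3,r3:9,r4:Mul1,r5:1
cycle 15: CDB Add1=-6; issue SUB r4<-Add1 // r0:-6,r1:Add2,r2:Add3,r3:9,r4:Add1,r5:1
cycle 16: CDB Add2=5 // r0:-6,r1:5,r2:Add3,r3:9,r4:Add1,r5:1
cycle 17: CDB Mul1=252 // r0:-6,r1:5,r2:Add3,r3:9,r4:Add1,r5:1
cycle 18: CDB Add3=1 // r0:-6,r1:5,r2:1,r3:9,r4:Add1,r5:1

STATUS = VALUE 1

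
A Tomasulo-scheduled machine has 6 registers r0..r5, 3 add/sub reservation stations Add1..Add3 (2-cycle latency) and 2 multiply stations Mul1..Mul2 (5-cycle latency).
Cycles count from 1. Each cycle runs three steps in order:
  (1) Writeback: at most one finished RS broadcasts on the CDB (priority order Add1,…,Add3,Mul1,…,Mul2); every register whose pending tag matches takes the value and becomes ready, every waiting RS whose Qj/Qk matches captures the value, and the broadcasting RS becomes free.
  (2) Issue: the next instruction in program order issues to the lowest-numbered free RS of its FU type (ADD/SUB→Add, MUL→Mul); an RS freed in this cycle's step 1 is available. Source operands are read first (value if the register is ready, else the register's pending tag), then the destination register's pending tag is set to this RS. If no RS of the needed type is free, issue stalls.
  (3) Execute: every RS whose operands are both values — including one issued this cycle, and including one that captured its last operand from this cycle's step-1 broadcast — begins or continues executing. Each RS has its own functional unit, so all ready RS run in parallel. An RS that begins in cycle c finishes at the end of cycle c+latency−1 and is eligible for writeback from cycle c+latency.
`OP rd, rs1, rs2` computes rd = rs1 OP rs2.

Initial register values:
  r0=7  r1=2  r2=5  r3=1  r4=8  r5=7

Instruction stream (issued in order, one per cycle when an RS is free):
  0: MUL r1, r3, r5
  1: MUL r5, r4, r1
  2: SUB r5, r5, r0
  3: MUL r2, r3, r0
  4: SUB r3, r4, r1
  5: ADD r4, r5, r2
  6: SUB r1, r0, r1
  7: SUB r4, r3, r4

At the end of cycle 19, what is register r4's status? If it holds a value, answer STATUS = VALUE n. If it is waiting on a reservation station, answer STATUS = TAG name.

STATUS = VALUE -55

  c1: issue MUL r1<-Mul1  regs: r0:7,r1:Mul1,r2:5,r3:1,r4:8,r5:7
  c2: issue MUL r5<-Mul2  regs: r0:7,r1:Mul1,r2:5,r3:1,r4:8,r5:Mul2
  c3: issue SUB r5<-Add1  regs: r0:7,r1:Mul1,r2:5,r3:1,r4:8,r5:Add1
  c4: stall  regs: r0:7,r1:Mul1,r2:5,r3:1,r4:8,r5:Add1
  c5: stall  regs: r0:7,r1:Mul1,r2:5,r3:1,r4:8,r5:Add1
  c6: CDB Mul1=7; issue MUL r2<-Mul1  regs: r0:7,r1:7,r2:Mul1,r3:1,r4:8,r5:Add1
  c7: issue SUB r3<-Add2  regs: r0:7,r1:7,r2:Mul1,r3:Add2,r4:8,r5:Add1
  c8: issue ADD r4<-Add3  regs: r0:7,r1:7,r2:Mul1,r3:Add2,r4:Add3,r5:Add1
  c9: CDB Add2=1; issue SUB r1<-Add2  regs: r0:7,r1:Add2,r2:Mul1,r3:1,r4:Add3,r5:Add1
  c10: stall  regs: r0:7,r1:Add2,r2:Mul1,r3:1,r4:Add3,r5:Add1
  c11: CDB Add2=0; issue SUB r4<-Add2  regs: r0:7,r1:0,r2:Mul1,r3:1,r4:Add2,r5:Add1
  c12: CDB Mul1=7  regs: r0:7,r1:0,r2:7,r3:1,r4:Add2,r5:Add1
  c13: CDB Mul2=56  regs: r0:7,r1:0,r2:7,r3:1,r4:Add2,r5:Add1
  c14: -  regs: r0:7,r1:0,r2:7,r3:1,r4:Add2,r5:Add1
  c15: CDB Add1=49  regs: r0:7,r1:0,r2:7,r3:1,r4:Add2,r5:49
  c16: -  regs: r0:7,r1:0,r2:7,r3:1,r4:Add2,r5:49
  c17: CDB Add3=56  regs: r0:7,r1:0,r2:7,r3:1,r4:Add2,r5:49
  c18: -  regs: r0:7,r1:0,r2:7,r3:1,r4:Add2,r5:49
  c19: CDB Add2=-55  regs: r0:7,r1:0,r2:7,r3:1,r4:-55,r5:49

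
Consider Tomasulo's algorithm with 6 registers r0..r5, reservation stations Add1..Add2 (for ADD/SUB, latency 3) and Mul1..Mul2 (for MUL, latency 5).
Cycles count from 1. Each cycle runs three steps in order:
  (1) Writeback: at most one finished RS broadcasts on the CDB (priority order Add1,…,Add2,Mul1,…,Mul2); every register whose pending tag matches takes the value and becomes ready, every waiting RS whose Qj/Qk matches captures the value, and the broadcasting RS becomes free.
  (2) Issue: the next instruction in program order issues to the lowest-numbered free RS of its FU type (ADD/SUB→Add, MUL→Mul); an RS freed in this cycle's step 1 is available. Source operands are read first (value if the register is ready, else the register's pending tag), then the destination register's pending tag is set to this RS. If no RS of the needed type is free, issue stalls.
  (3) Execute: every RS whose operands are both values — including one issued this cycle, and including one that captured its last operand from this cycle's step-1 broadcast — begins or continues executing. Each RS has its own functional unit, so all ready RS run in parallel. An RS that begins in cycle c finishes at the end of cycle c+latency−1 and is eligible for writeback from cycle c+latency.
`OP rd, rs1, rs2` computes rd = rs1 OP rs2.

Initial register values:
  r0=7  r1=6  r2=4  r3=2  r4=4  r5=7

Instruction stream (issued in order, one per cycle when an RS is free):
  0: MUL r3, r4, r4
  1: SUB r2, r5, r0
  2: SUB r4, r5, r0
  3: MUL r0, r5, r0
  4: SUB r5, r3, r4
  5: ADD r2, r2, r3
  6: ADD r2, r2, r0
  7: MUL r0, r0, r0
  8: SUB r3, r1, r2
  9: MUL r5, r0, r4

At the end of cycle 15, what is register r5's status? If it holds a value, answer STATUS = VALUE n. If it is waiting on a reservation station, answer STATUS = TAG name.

STATUS = TAG Mul2

c1: issue MUL r3<-Mul1 | r0:7,r1:6,r2:4,r3:Mul1,r4:4,r5:7
c2: issue SUB r2<-Add1 | r0:7,r1:6,r2:Add1,r3:Mul1,r4:4,r5:7
c3: issue SUB r4<-Add2 | r0:7,r1:6,r2:Add1,r3:Mul1,r4:Add2,r5:7
c4: issue MUL r0<-Mul2 | r0:Mul2,r1:6,r2:Add1,r3:Mul1,r4:Add2,r5:7
c5: CDB Add1=0; issue SUB r5<-Add1 | r0:Mul2,r1:6,r2:0,r3:Mul1,r4:Add2,r5:Add1
c6: CDB Add2=0; issue ADD r2<-Add2 | r0:Mul2,r1:6,r2:Add2,r3:Mul1,r4:0,r5:Add1
c7: CDB Mul1=16; stall | r0:Mul2,r1:6,r2:Add2,r3:16,r4:0,r5:Add1
c8: stall | r0:Mul2,r1:6,r2:Add2,r3:16,r4:0,r5:Add1
c9: CDB Mul2=49; stall | r0:49,r1:6,r2:Add2,r3:16,r4:0,r5:Add1
c10: CDB Add1=16; issue ADD r2<-Add1 | r0:49,r1:6,r2:Add1,r3:16,r4:0,r5:16
c11: CDB Add2=16; issue MUL r0<-Mul1 | r0:Mul1,r1:6,r2:Add1,r3:16,r4:0,r5:16
c12: issue SUB r3<-Add2 | r0:Mul1,r1:6,r2:Add1,r3:Add2,r4:0,r5:16
c13: issue MUL r5<-Mul2 | r0:Mul1,r1:6,r2:Add1,r3:Add2,r4:0,r5:Mul2
c14: CDB Add1=65 | r0:Mul1,r1:6,r2:65,r3:Add2,r4:0,r5:Mul2
c15: - | r0:Mul1,r1:6,r2:65,r3:Add2,r4:0,r5:Mul2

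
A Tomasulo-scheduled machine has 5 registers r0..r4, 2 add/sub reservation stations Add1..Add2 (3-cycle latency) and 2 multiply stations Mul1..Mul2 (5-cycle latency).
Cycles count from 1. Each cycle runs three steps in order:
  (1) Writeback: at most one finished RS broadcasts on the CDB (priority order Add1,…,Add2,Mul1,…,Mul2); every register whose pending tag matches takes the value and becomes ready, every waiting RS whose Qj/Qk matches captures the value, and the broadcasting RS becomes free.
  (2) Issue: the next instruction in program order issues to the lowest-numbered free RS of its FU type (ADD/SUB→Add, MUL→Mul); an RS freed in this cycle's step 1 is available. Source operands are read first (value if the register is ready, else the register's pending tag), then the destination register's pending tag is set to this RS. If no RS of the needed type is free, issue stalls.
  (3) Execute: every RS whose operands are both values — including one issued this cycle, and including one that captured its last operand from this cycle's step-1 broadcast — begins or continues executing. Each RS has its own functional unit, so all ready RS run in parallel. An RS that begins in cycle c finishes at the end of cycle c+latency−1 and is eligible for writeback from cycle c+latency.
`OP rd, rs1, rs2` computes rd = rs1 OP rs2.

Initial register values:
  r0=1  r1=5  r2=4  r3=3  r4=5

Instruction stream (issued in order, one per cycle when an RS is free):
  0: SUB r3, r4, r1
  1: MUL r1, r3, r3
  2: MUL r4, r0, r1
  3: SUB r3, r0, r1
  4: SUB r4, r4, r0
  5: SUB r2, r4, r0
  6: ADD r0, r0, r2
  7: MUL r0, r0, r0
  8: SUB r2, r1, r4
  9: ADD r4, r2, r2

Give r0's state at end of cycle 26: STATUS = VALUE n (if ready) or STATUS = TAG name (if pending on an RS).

STATUS = TAG Mul1

c1: issue SUB r3<-Add1 | r0:1,r1:5,r2:4,r3:Add1,r4:5
c2: issue MUL r1<-Mul1 | r0:1,r1:Mul1,r2:4,r3:Add1,r4:5
c3: issue MUL r4<-Mul2 | r0:1,r1:Mul1,r2:4,r3:Add1,r4:Mul2
c4: CDB Add1=0; issue SUB r3<-Add1 | r0:1,r1:Mul1,r2:4,r3:Add1,r4:Mul2
c5: issue SUB r4<-Add2 | r0:1,r1:Mul1,r2:4,r3:Add1,r4:Add2
c6: stall | r0:1,r1:Mul1,r2:4,r3:Add1,r4:Add2
c7: stall | r0:1,r1:Mul1,r2:4,r3:Add1,r4:Add2
c8: stall | r0:1,r1:Mul1,r2:4,r3:Add1,r4:Add2
c9: CDB Mul1=0; stall | r0:1,r1:0,r2:4,r3:Add1,r4:Add2
c10: stall | r0:1,r1:0,r2:4,r3:Add1,r4:Add2
c11: stall | r0:1,r1:0,r2:4,r3:Add1,r4:Add2
c12: CDB Add1=1; issue SUB r2<-Add1 | r0:1,r1:0,r2:Add1,r3:1,r4:Add2
c13: stall | r0:1,r1:0,r2:Add1,r3:1,r4:Add2
c14: CDB Mul2=0; stall | r0:1,r1:0,r2:Add1,r3:1,r4:Add2
c15: stall | r0:1,r1:0,r2:Add1,r3:1,r4:Add2
c16: stall | r0:1,r1:0,r2:Add1,r3:1,r4:Add2
c17: CDB Add2=-1; issue ADD r0<-Add2 | r0:Add2,r1:0,r2:Add1,r3:1,r4:-1
c18: issue MUL r0<-Mul1 | r0:Mul1,r1:0,r2:Add1,r3:1,r4:-1
c19: stall | r0:Mul1,r1:0,r2:Add1,r3:1,r4:-1
c20: CDB Add1=-2; issue SUB r2<-Add1 | r0:Mul1,r1:0,r2:Add1,r3:1,r4:-1
c21: stall | r0:Mul1,r1:0,r2:Add1,r3:1,r4:-1
c22: stall | r0:Mul1,r1:0,r2:Add1,r3:1,r4:-1
c23: CDB Add1=1; issue ADD r4<-Add1 | r0:Mul1,r1:0,r2:1,r3:1,r4:Add1
c24: CDB Add2=-1 | r0:Mul1,r1:0,r2:1,r3:1,r4:Add1
c25: - | r0:Mul1,r1:0,r2:1,r3:1,r4:Add1
c26: CDB Add1=2 | r0:Mul1,r1:0,r2:1,r3:1,r4:2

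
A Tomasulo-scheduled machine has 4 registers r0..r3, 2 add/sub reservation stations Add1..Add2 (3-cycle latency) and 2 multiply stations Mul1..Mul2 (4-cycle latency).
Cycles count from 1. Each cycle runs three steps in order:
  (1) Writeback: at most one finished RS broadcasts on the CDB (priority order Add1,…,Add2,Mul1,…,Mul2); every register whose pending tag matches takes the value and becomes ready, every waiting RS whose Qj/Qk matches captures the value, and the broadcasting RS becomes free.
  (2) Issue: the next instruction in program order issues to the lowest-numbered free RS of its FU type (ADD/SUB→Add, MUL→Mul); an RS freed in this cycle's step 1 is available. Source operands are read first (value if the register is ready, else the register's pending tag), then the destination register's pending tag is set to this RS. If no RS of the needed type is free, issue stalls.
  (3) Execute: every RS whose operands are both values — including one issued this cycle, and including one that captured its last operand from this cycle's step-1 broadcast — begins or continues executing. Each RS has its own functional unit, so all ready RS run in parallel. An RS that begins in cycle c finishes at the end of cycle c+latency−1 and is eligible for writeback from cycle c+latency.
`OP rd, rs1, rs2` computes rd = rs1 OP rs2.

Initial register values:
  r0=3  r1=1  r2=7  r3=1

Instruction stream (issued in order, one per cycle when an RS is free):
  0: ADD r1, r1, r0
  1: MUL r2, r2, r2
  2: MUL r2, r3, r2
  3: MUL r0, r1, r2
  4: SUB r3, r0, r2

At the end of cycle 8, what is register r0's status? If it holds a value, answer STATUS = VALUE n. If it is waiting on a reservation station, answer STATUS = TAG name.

STATUS = TAG Mul1

cycle 1: issue ADD r1<-Add1 // r0:3,r1:Add1,r2:7,r3:1
cycle 2: issue MUL r2<-Mul1 // r0:3,r1:Add1,r2:Mul1,r3:1
cycle 3: issue MUL r2<-Mul2 // r0:3,r1:Add1,r2:Mul2,r3:1
cycle 4: CDB Add1=4; stall // r0:3,r1:4,r2:Mul2,r3:1
cycle 5: stall // r0:3,r1:4,r2:Mul2,r3:1
cycle 6: CDB Mul1=49; issue MUL r0<-Mul1 // r0:Mul1,r1:4,r2:Mul2,r3:1
cycle 7: issue SUB r3<-Add1 // r0:Mul1,r1:4,r2:Mul2,r3:Add1
cycle 8: - // r0:Mul1,r1:4,r2:Mul2,r3:Add1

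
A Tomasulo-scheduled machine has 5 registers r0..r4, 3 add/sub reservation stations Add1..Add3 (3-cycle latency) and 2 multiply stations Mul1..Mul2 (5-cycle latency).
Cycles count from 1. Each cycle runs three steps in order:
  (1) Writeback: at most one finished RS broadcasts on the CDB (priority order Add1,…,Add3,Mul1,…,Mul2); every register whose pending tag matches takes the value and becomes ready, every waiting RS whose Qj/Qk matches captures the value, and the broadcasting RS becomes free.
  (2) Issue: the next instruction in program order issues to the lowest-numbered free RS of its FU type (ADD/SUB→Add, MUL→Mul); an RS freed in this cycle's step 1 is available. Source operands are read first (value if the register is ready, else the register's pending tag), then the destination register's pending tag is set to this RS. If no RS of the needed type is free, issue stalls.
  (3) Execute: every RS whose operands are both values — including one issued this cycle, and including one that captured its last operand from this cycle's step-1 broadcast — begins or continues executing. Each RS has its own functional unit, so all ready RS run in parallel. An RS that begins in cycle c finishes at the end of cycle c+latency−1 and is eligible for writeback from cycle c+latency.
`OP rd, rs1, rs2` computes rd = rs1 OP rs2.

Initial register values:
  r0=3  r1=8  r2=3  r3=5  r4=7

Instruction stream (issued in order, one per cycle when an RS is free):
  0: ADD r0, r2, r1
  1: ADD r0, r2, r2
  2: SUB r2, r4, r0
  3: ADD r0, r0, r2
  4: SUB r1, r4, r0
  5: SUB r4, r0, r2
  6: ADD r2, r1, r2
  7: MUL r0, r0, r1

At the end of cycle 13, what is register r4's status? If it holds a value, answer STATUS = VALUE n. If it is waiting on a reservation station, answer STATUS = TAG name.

c1: issue ADD r0<-Add1 | r0:Add1,r1:8,r2:3,r3:5,r4:7
c2: issue ADD r0<-Add2 | r0:Add2,r1:8,r2:3,r3:5,r4:7
c3: issue SUB r2<-Add3 | r0:Add2,r1:8,r2:Add3,r3:5,r4:7
c4: CDB Add1=11; issue ADD r0<-Add1 | r0:Add1,r1:8,r2:Add3,r3:5,r4:7
c5: CDB Add2=6; issue SUB r1<-Add2 | r0:Add1,r1:Add2,r2:Add3,r3:5,r4:7
c6: stall | r0:Add1,r1:Add2,r2:Add3,r3:5,r4:7
c7: stall | r0:Add1,r1:Add2,r2:Add3,r3:5,r4:7
c8: CDB Add3=1; issue SUB r4<-Add3 | r0:Add1,r1:Add2,r2:1,r3:5,r4:Add3
c9: stall | r0:Add1,r1:Add2,r2:1,r3:5,r4:Add3
c10: stall | r0:Add1,r1:Add2,r2:1,r3:5,r4:Add3
c11: CDB Add1=7; issue ADD r2<-Add1 | r0:7,r1:Add2,r2:Add1,r3:5,r4:Add3
c12: issue MUL r0<-Mul1 | r0:Mul1,r1:Add2,r2:Add1,r3:5,r4:Add3
c13: - | r0:Mul1,r1:Add2,r2:Add1,r3:5,r4:Add3

STATUS = TAG Add3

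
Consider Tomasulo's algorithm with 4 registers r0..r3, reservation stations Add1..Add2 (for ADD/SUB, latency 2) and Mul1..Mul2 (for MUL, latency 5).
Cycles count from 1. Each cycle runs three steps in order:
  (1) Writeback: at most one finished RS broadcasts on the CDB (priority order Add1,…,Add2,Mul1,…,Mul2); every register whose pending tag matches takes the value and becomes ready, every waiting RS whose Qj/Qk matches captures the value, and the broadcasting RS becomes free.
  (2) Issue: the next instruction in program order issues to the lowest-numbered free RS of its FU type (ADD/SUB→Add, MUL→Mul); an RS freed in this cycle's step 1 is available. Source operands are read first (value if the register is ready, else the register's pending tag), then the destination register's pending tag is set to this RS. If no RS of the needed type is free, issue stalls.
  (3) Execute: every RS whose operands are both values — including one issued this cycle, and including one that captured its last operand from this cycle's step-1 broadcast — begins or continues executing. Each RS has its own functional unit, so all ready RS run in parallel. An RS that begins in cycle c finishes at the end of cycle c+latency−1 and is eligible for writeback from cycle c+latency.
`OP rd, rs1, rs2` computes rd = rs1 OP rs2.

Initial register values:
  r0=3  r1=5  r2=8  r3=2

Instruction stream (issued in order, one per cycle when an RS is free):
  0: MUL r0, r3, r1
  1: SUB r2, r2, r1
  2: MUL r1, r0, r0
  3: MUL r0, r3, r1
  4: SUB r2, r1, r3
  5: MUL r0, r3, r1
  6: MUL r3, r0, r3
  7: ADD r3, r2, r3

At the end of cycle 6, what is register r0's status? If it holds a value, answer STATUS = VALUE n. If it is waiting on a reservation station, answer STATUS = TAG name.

STATUS = TAG Mul1

cycle 1: issue MUL r0<-Mul1 // r0:Mul1,r1:5,r2:8,r3:2
cycle 2: issue SUB r2<-Add1 // r0:Mul1,r1:5,r2:Add1,r3:2
cycle 3: issue MUL r1<-Mul2 // r0:Mul1,r1:Mul2,r2:Add1,r3:2
cycle 4: CDB Add1=3; stall // r0:Mul1,r1:Mul2,r2:3,r3:2
cycle 5: stall // r0:Mul1,r1:Mul2,r2:3,r3:2
cycle 6: CDB Mul1=10; issue MUL r0<-Mul1 // r0:Mul1,r1:Mul2,r2:3,r3:2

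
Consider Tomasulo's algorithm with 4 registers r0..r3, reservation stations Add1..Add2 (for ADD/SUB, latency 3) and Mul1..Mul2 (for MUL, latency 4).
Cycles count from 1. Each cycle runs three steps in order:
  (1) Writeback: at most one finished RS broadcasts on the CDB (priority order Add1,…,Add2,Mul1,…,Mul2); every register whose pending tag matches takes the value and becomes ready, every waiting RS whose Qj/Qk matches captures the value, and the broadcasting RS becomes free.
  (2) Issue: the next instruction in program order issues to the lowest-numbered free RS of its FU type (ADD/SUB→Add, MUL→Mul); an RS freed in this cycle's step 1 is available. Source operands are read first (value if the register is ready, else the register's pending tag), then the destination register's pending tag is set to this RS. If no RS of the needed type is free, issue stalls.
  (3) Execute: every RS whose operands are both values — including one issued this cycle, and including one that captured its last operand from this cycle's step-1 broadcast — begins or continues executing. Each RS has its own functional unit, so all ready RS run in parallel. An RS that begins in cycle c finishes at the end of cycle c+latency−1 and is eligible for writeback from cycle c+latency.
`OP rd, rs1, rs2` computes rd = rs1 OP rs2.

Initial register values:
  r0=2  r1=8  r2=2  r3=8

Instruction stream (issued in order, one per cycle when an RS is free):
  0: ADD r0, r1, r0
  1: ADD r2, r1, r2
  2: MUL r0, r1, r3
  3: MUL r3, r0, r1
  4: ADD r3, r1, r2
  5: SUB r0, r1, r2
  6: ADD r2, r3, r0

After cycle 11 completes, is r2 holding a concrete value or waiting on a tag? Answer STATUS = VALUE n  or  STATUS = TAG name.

STATUS = TAG Add1

  c1: issue ADD r0<-Add1  regs: r0:Add1,r1:8,r2:2,r3:8
  c2: issue ADD r2<-Add2  regs: r0:Add1,r1:8,r2:Add2,r3:8
  c3: issue MUL r0<-Mul1  regs: r0:Mul1,r1:8,r2:Add2,r3:8
  c4: CDB Add1=10; issue MUL r3<-Mul2  regs: r0:Mul1,r1:8,r2:Add2,r3:Mul2
  c5: CDB Add2=10; issue ADD r3<-Add1  regs: r0:Mul1,r1:8,r2:10,r3:Add1
  c6: issue SUB r0<-Add2  regs: r0:Add2,r1:8,r2:10,r3:Add1
  c7: CDB Mul1=64; stall  regs: r0:Add2,r1:8,r2:10,r3:Add1
  c8: CDB Add1=18; issue ADD r2<-Add1  regs: r0:Add2,r1:8,r2:Add1,r3:18
  c9: CDB Add2=-2  regs: r0:-2,r1:8,r2:Add1,r3:18
  c10: -  regs: r0:-2,r1:8,r2:Add1,r3:18
  c11: CDB Mul2=512  regs: r0:-2,r1:8,r2:Add1,r3:18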